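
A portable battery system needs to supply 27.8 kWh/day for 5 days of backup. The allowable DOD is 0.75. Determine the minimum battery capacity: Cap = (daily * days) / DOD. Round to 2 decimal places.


Total energy needed = daily * days = 27.8 * 5 = 139.0 kWh
Account for depth of discharge:
  Cap = total_energy / DOD = 139.0 / 0.75
  Cap = 185.33 kWh

185.33


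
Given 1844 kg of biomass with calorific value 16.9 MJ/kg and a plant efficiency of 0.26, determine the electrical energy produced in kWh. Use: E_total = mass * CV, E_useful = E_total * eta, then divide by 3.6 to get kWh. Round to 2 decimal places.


Total energy = mass * CV = 1844 * 16.9 = 31163.6 MJ
Useful energy = total * eta = 31163.6 * 0.26 = 8102.54 MJ
Convert to kWh: 8102.54 / 3.6
Useful energy = 2250.70 kWh

2250.70


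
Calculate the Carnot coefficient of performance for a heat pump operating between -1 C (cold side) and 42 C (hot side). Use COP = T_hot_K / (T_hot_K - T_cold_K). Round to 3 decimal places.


Convert to Kelvin:
  T_hot = 42 + 273.15 = 315.15 K
  T_cold = -1 + 273.15 = 272.15 K
Apply Carnot COP formula:
  COP = T_hot_K / (T_hot_K - T_cold_K) = 315.15 / 43.0
  COP = 7.329

7.329


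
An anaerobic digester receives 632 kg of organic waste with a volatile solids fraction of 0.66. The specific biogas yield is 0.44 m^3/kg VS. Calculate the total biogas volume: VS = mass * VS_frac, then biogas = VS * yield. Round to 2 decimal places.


Compute volatile solids:
  VS = mass * VS_fraction = 632 * 0.66 = 417.12 kg
Calculate biogas volume:
  Biogas = VS * specific_yield = 417.12 * 0.44
  Biogas = 183.53 m^3

183.53


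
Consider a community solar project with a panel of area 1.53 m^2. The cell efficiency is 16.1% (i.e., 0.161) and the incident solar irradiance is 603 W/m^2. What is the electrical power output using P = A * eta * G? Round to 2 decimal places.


Use the solar power formula P = A * eta * G.
Given: A = 1.53 m^2, eta = 0.161, G = 603 W/m^2
P = 1.53 * 0.161 * 603
P = 148.54 W

148.54


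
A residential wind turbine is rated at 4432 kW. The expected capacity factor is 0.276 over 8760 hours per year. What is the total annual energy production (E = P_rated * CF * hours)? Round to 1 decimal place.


Annual energy = rated_kW * capacity_factor * hours_per_year
Given: P_rated = 4432 kW, CF = 0.276, hours = 8760
E = 4432 * 0.276 * 8760
E = 10715512.3 kWh

10715512.3


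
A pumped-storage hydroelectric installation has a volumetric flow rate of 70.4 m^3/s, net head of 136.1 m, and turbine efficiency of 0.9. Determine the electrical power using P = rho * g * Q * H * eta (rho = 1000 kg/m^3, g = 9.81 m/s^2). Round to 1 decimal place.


Apply the hydropower formula P = rho * g * Q * H * eta
rho * g = 1000 * 9.81 = 9810.0
P = 9810.0 * 70.4 * 136.1 * 0.9
P = 84594533.8 W

84594533.8


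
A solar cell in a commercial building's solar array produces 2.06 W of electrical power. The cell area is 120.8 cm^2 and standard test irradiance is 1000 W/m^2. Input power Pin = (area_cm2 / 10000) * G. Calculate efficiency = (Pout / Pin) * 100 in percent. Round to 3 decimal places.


First compute the input power:
  Pin = area_cm2 / 10000 * G = 120.8 / 10000 * 1000 = 12.08 W
Then compute efficiency:
  Efficiency = (Pout / Pin) * 100 = (2.06 / 12.08) * 100
  Efficiency = 17.053%

17.053


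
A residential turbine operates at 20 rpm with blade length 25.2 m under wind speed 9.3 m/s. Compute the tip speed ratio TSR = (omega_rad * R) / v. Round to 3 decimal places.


Convert rotational speed to rad/s:
  omega = 20 * 2 * pi / 60 = 2.0944 rad/s
Compute tip speed:
  v_tip = omega * R = 2.0944 * 25.2 = 52.779 m/s
Tip speed ratio:
  TSR = v_tip / v_wind = 52.779 / 9.3 = 5.675

5.675


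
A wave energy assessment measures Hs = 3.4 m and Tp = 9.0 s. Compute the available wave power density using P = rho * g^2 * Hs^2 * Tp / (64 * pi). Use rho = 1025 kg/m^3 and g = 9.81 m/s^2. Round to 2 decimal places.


Apply wave power formula:
  g^2 = 9.81^2 = 96.2361
  Hs^2 = 3.4^2 = 11.56
  Numerator = rho * g^2 * Hs^2 * Tp = 1025 * 96.2361 * 11.56 * 9.0 = 10262713.94
  Denominator = 64 * pi = 201.0619
  P = 10262713.94 / 201.0619 = 51042.55 W/m

51042.55


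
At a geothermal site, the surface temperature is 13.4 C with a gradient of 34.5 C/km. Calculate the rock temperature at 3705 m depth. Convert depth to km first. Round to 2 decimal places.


Convert depth to km: 3705 / 1000 = 3.705 km
Temperature increase = gradient * depth_km = 34.5 * 3.705 = 127.82 C
Temperature at depth = T_surface + delta_T = 13.4 + 127.82
T = 141.22 C

141.22


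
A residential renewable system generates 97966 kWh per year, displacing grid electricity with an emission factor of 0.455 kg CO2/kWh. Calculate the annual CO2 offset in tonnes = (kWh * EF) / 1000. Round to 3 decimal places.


CO2 offset in kg = generation * emission_factor
CO2 offset = 97966 * 0.455 = 44574.53 kg
Convert to tonnes:
  CO2 offset = 44574.53 / 1000 = 44.575 tonnes

44.575


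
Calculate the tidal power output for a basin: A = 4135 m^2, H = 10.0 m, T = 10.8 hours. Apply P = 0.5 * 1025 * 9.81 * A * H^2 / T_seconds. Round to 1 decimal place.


Convert period to seconds: T = 10.8 * 3600 = 38880.0 s
H^2 = 10.0^2 = 100.0
P = 0.5 * rho * g * A * H^2 / T
P = 0.5 * 1025 * 9.81 * 4135 * 100.0 / 38880.0
P = 53470.2 W

53470.2


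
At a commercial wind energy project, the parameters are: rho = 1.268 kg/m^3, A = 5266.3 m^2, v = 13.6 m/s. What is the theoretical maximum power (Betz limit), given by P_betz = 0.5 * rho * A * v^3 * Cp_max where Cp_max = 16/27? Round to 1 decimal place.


The Betz coefficient Cp_max = 16/27 = 0.5926
v^3 = 13.6^3 = 2515.456
P_betz = 0.5 * rho * A * v^3 * Cp_max
P_betz = 0.5 * 1.268 * 5266.3 * 2515.456 * 0.5926
P_betz = 4977001.8 W

4977001.8


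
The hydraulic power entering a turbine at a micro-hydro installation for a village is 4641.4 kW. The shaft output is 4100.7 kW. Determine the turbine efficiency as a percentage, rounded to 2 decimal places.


Turbine efficiency = (output power / input power) * 100
eta = (4100.7 / 4641.4) * 100
eta = 88.35%

88.35


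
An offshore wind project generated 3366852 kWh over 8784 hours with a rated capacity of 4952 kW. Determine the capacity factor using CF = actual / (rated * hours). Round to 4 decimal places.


Capacity factor = actual output / maximum possible output
Maximum possible = rated * hours = 4952 * 8784 = 43498368 kWh
CF = 3366852 / 43498368
CF = 0.0774

0.0774


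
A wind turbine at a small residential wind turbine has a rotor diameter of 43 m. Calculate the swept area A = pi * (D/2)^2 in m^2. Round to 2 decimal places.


Compute the rotor radius:
  r = D / 2 = 43 / 2 = 21.5 m
Calculate swept area:
  A = pi * r^2 = pi * 21.5^2
  A = 1452.20 m^2

1452.20


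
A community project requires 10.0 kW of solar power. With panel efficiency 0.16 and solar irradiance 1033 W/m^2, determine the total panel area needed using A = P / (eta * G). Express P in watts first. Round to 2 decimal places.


Convert target power to watts: P = 10.0 * 1000 = 10000.0 W
Compute denominator: eta * G = 0.16 * 1033 = 165.28
Required area A = P / (eta * G) = 10000.0 / 165.28
A = 60.50 m^2

60.50


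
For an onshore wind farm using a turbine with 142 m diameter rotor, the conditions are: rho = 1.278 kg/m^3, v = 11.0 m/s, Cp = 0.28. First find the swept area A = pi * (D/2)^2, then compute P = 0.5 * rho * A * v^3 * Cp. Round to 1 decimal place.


Step 1 -- Compute swept area:
  A = pi * (D/2)^2 = pi * (142/2)^2 = 15836.77 m^2
Step 2 -- Apply wind power equation:
  P = 0.5 * rho * A * v^3 * Cp
  v^3 = 11.0^3 = 1331.0
  P = 0.5 * 1.278 * 15836.77 * 1331.0 * 0.28
  P = 3771408.0 W

3771408.0


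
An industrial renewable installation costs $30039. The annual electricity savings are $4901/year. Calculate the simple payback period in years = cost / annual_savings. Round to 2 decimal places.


Simple payback period = initial cost / annual savings
Payback = 30039 / 4901
Payback = 6.13 years

6.13


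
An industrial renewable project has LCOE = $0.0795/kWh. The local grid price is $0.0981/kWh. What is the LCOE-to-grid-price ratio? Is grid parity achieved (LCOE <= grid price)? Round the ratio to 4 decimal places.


Compare LCOE to grid price:
  LCOE = $0.0795/kWh, Grid price = $0.0981/kWh
  Ratio = LCOE / grid_price = 0.0795 / 0.0981 = 0.8104
  Grid parity achieved (ratio <= 1)? yes

0.8104


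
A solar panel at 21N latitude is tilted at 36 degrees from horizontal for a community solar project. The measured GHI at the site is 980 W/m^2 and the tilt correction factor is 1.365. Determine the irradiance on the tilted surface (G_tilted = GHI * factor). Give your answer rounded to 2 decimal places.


Identify the given values:
  GHI = 980 W/m^2, tilt correction factor = 1.365
Apply the formula G_tilted = GHI * factor:
  G_tilted = 980 * 1.365
  G_tilted = 1337.70 W/m^2

1337.70


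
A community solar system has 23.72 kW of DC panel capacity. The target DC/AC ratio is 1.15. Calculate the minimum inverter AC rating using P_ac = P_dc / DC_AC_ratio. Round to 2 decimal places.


The inverter AC capacity is determined by the DC/AC ratio.
Given: P_dc = 23.72 kW, DC/AC ratio = 1.15
P_ac = P_dc / ratio = 23.72 / 1.15
P_ac = 20.63 kW

20.63


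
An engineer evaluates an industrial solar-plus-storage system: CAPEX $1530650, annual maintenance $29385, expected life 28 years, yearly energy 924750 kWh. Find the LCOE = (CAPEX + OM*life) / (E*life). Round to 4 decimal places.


Total cost = CAPEX + OM * lifetime = 1530650 + 29385 * 28 = 1530650 + 822780 = 2353430
Total generation = annual * lifetime = 924750 * 28 = 25893000 kWh
LCOE = 2353430 / 25893000
LCOE = 0.0909 $/kWh

0.0909


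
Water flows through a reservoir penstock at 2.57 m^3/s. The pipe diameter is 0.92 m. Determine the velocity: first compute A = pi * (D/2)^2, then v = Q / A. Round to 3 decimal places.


Compute pipe cross-sectional area:
  A = pi * (D/2)^2 = pi * (0.92/2)^2 = 0.6648 m^2
Calculate velocity:
  v = Q / A = 2.57 / 0.6648
  v = 3.866 m/s

3.866


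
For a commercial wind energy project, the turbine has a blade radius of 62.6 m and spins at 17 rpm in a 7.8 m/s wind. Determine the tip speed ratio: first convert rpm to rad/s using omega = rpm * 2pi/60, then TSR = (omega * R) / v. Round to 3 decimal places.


Convert rotational speed to rad/s:
  omega = 17 * 2 * pi / 60 = 1.7802 rad/s
Compute tip speed:
  v_tip = omega * R = 1.7802 * 62.6 = 111.443 m/s
Tip speed ratio:
  TSR = v_tip / v_wind = 111.443 / 7.8 = 14.288

14.288


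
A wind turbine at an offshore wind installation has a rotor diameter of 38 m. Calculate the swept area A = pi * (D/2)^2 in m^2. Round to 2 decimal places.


Compute the rotor radius:
  r = D / 2 = 38 / 2 = 19.0 m
Calculate swept area:
  A = pi * r^2 = pi * 19.0^2
  A = 1134.11 m^2

1134.11


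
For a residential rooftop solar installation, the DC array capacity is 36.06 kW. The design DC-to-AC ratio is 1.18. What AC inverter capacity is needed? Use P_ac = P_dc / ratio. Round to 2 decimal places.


The inverter AC capacity is determined by the DC/AC ratio.
Given: P_dc = 36.06 kW, DC/AC ratio = 1.18
P_ac = P_dc / ratio = 36.06 / 1.18
P_ac = 30.56 kW

30.56


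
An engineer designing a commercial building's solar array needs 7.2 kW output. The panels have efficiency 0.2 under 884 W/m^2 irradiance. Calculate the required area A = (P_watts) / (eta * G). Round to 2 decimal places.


Convert target power to watts: P = 7.2 * 1000 = 7200.0 W
Compute denominator: eta * G = 0.2 * 884 = 176.8
Required area A = P / (eta * G) = 7200.0 / 176.8
A = 40.72 m^2

40.72


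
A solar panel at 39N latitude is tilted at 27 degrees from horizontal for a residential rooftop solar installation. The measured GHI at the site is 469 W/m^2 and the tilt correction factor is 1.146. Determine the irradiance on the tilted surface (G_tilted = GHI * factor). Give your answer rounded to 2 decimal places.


Identify the given values:
  GHI = 469 W/m^2, tilt correction factor = 1.146
Apply the formula G_tilted = GHI * factor:
  G_tilted = 469 * 1.146
  G_tilted = 537.47 W/m^2

537.47


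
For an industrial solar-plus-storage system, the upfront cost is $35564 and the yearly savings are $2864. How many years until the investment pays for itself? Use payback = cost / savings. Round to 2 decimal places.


Simple payback period = initial cost / annual savings
Payback = 35564 / 2864
Payback = 12.42 years

12.42


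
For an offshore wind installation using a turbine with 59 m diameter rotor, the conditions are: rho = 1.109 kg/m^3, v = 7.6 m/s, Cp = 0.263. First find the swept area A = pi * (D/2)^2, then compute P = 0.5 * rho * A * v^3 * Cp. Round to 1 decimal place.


Step 1 -- Compute swept area:
  A = pi * (D/2)^2 = pi * (59/2)^2 = 2733.97 m^2
Step 2 -- Apply wind power equation:
  P = 0.5 * rho * A * v^3 * Cp
  v^3 = 7.6^3 = 438.976
  P = 0.5 * 1.109 * 2733.97 * 438.976 * 0.263
  P = 175021.7 W

175021.7


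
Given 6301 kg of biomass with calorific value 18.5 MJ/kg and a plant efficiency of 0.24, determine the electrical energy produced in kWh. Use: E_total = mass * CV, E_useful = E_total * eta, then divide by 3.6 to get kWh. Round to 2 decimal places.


Total energy = mass * CV = 6301 * 18.5 = 116568.5 MJ
Useful energy = total * eta = 116568.5 * 0.24 = 27976.44 MJ
Convert to kWh: 27976.44 / 3.6
Useful energy = 7771.23 kWh

7771.23


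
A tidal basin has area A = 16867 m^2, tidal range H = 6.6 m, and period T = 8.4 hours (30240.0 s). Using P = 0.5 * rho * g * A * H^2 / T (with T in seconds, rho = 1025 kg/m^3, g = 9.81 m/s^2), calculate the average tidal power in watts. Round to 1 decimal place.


Convert period to seconds: T = 8.4 * 3600 = 30240.0 s
H^2 = 6.6^2 = 43.56
P = 0.5 * rho * g * A * H^2 / T
P = 0.5 * 1025 * 9.81 * 16867 * 43.56 / 30240.0
P = 122153.8 W

122153.8


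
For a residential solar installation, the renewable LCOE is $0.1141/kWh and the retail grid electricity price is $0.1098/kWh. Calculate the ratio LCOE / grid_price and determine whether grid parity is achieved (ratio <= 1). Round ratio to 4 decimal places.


Compare LCOE to grid price:
  LCOE = $0.1141/kWh, Grid price = $0.1098/kWh
  Ratio = LCOE / grid_price = 0.1141 / 0.1098 = 1.0392
  Grid parity achieved (ratio <= 1)? no

1.0392


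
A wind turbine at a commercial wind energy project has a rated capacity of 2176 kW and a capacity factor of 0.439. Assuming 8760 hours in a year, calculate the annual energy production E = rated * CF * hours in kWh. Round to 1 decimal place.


Annual energy = rated_kW * capacity_factor * hours_per_year
Given: P_rated = 2176 kW, CF = 0.439, hours = 8760
E = 2176 * 0.439 * 8760
E = 8368112.6 kWh

8368112.6


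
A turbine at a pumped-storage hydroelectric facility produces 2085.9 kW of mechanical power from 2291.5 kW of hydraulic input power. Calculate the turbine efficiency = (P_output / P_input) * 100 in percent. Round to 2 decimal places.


Turbine efficiency = (output power / input power) * 100
eta = (2085.9 / 2291.5) * 100
eta = 91.03%

91.03


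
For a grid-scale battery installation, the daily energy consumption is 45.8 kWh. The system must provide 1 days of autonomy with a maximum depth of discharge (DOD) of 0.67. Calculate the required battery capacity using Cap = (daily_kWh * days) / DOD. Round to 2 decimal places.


Total energy needed = daily * days = 45.8 * 1 = 45.8 kWh
Account for depth of discharge:
  Cap = total_energy / DOD = 45.8 / 0.67
  Cap = 68.36 kWh

68.36


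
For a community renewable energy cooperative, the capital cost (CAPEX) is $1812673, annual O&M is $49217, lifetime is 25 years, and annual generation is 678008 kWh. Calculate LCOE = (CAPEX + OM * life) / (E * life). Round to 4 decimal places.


Total cost = CAPEX + OM * lifetime = 1812673 + 49217 * 25 = 1812673 + 1230425 = 3043098
Total generation = annual * lifetime = 678008 * 25 = 16950200 kWh
LCOE = 3043098 / 16950200
LCOE = 0.1795 $/kWh

0.1795


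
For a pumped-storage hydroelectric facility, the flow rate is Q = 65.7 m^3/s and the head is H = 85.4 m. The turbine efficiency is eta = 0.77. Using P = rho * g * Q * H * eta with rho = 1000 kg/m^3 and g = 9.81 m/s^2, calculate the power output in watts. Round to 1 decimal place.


Apply the hydropower formula P = rho * g * Q * H * eta
rho * g = 1000 * 9.81 = 9810.0
P = 9810.0 * 65.7 * 85.4 * 0.77
P = 42382148.9 W

42382148.9


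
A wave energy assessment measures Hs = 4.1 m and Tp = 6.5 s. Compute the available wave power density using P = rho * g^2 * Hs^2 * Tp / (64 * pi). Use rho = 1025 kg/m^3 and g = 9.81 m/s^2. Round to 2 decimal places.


Apply wave power formula:
  g^2 = 9.81^2 = 96.2361
  Hs^2 = 4.1^2 = 16.81
  Numerator = rho * g^2 * Hs^2 * Tp = 1025 * 96.2361 * 16.81 * 6.5 = 10778118.4
  Denominator = 64 * pi = 201.0619
  P = 10778118.4 / 201.0619 = 53605.96 W/m

53605.96


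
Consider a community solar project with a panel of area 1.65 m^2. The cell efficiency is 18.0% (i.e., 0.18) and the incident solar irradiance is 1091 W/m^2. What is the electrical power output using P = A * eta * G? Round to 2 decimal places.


Use the solar power formula P = A * eta * G.
Given: A = 1.65 m^2, eta = 0.18, G = 1091 W/m^2
P = 1.65 * 0.18 * 1091
P = 324.03 W

324.03


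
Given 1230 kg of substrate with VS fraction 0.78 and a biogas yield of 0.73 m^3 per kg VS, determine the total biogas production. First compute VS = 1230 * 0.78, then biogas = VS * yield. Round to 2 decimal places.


Compute volatile solids:
  VS = mass * VS_fraction = 1230 * 0.78 = 959.4 kg
Calculate biogas volume:
  Biogas = VS * specific_yield = 959.4 * 0.73
  Biogas = 700.36 m^3

700.36


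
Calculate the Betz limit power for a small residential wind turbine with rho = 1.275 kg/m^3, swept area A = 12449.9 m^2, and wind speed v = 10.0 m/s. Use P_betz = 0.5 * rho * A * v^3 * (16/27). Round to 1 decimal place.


The Betz coefficient Cp_max = 16/27 = 0.5926
v^3 = 10.0^3 = 1000.0
P_betz = 0.5 * rho * A * v^3 * Cp_max
P_betz = 0.5 * 1.275 * 12449.9 * 1000.0 * 0.5926
P_betz = 4703295.6 W

4703295.6


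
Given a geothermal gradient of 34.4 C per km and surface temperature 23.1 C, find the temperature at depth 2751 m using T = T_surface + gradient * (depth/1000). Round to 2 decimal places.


Convert depth to km: 2751 / 1000 = 2.751 km
Temperature increase = gradient * depth_km = 34.4 * 2.751 = 94.63 C
Temperature at depth = T_surface + delta_T = 23.1 + 94.63
T = 117.73 C

117.73


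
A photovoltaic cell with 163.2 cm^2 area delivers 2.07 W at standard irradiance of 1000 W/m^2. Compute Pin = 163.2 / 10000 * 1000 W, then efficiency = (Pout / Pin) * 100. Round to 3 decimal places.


First compute the input power:
  Pin = area_cm2 / 10000 * G = 163.2 / 10000 * 1000 = 16.32 W
Then compute efficiency:
  Efficiency = (Pout / Pin) * 100 = (2.07 / 16.32) * 100
  Efficiency = 12.684%

12.684


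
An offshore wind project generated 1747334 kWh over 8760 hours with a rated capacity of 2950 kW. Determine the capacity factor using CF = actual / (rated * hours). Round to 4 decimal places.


Capacity factor = actual output / maximum possible output
Maximum possible = rated * hours = 2950 * 8760 = 25842000 kWh
CF = 1747334 / 25842000
CF = 0.0676

0.0676


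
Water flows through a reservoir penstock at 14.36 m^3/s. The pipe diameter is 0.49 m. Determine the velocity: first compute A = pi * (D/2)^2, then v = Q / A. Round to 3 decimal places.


Compute pipe cross-sectional area:
  A = pi * (D/2)^2 = pi * (0.49/2)^2 = 0.1886 m^2
Calculate velocity:
  v = Q / A = 14.36 / 0.1886
  v = 76.150 m/s

76.150


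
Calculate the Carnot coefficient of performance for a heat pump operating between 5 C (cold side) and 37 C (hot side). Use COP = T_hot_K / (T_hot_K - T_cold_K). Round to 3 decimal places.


Convert to Kelvin:
  T_hot = 37 + 273.15 = 310.15 K
  T_cold = 5 + 273.15 = 278.15 K
Apply Carnot COP formula:
  COP = T_hot_K / (T_hot_K - T_cold_K) = 310.15 / 32.0
  COP = 9.692

9.692


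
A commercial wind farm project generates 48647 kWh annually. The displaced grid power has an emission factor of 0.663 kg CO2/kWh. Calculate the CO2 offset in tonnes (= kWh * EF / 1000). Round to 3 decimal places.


CO2 offset in kg = generation * emission_factor
CO2 offset = 48647 * 0.663 = 32252.96 kg
Convert to tonnes:
  CO2 offset = 32252.96 / 1000 = 32.253 tonnes

32.253


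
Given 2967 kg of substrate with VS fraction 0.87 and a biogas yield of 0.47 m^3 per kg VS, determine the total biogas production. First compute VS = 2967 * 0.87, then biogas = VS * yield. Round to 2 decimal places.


Compute volatile solids:
  VS = mass * VS_fraction = 2967 * 0.87 = 2581.29 kg
Calculate biogas volume:
  Biogas = VS * specific_yield = 2581.29 * 0.47
  Biogas = 1213.21 m^3

1213.21


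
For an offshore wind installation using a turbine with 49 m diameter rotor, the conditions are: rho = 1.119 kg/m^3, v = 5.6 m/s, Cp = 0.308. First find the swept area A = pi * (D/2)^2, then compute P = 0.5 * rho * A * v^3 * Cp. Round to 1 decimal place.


Step 1 -- Compute swept area:
  A = pi * (D/2)^2 = pi * (49/2)^2 = 1885.74 m^2
Step 2 -- Apply wind power equation:
  P = 0.5 * rho * A * v^3 * Cp
  v^3 = 5.6^3 = 175.616
  P = 0.5 * 1.119 * 1885.74 * 175.616 * 0.308
  P = 57068.6 W

57068.6


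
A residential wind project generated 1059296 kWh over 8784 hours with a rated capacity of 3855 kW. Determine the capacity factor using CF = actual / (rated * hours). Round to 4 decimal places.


Capacity factor = actual output / maximum possible output
Maximum possible = rated * hours = 3855 * 8784 = 33862320 kWh
CF = 1059296 / 33862320
CF = 0.0313

0.0313


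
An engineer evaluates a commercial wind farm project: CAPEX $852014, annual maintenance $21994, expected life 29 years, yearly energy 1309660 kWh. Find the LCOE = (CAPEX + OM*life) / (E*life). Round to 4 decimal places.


Total cost = CAPEX + OM * lifetime = 852014 + 21994 * 29 = 852014 + 637826 = 1489840
Total generation = annual * lifetime = 1309660 * 29 = 37980140 kWh
LCOE = 1489840 / 37980140
LCOE = 0.0392 $/kWh

0.0392


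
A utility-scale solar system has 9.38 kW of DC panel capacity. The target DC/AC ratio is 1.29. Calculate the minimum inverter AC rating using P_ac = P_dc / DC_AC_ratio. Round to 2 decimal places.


The inverter AC capacity is determined by the DC/AC ratio.
Given: P_dc = 9.38 kW, DC/AC ratio = 1.29
P_ac = P_dc / ratio = 9.38 / 1.29
P_ac = 7.27 kW

7.27


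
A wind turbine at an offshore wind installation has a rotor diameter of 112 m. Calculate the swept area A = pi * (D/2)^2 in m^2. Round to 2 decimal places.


Compute the rotor radius:
  r = D / 2 = 112 / 2 = 56.0 m
Calculate swept area:
  A = pi * r^2 = pi * 56.0^2
  A = 9852.03 m^2

9852.03


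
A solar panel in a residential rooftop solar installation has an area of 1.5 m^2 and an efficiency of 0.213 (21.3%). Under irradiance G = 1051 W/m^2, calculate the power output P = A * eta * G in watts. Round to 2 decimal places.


Use the solar power formula P = A * eta * G.
Given: A = 1.5 m^2, eta = 0.213, G = 1051 W/m^2
P = 1.5 * 0.213 * 1051
P = 335.79 W

335.79


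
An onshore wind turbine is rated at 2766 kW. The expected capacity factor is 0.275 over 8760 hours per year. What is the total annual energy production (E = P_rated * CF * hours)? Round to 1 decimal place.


Annual energy = rated_kW * capacity_factor * hours_per_year
Given: P_rated = 2766 kW, CF = 0.275, hours = 8760
E = 2766 * 0.275 * 8760
E = 6663294.0 kWh

6663294.0


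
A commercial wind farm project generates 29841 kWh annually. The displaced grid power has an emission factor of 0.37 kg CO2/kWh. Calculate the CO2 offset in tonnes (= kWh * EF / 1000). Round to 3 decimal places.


CO2 offset in kg = generation * emission_factor
CO2 offset = 29841 * 0.37 = 11041.17 kg
Convert to tonnes:
  CO2 offset = 11041.17 / 1000 = 11.041 tonnes

11.041


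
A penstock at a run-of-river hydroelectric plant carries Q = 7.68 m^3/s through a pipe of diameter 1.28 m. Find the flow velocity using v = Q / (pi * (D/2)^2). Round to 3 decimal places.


Compute pipe cross-sectional area:
  A = pi * (D/2)^2 = pi * (1.28/2)^2 = 1.2868 m^2
Calculate velocity:
  v = Q / A = 7.68 / 1.2868
  v = 5.968 m/s

5.968


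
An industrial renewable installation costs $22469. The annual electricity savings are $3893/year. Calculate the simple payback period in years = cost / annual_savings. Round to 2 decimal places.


Simple payback period = initial cost / annual savings
Payback = 22469 / 3893
Payback = 5.77 years

5.77


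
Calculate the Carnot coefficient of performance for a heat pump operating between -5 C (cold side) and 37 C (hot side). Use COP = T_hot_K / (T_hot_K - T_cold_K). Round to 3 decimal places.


Convert to Kelvin:
  T_hot = 37 + 273.15 = 310.15 K
  T_cold = -5 + 273.15 = 268.15 K
Apply Carnot COP formula:
  COP = T_hot_K / (T_hot_K - T_cold_K) = 310.15 / 42.0
  COP = 7.385

7.385


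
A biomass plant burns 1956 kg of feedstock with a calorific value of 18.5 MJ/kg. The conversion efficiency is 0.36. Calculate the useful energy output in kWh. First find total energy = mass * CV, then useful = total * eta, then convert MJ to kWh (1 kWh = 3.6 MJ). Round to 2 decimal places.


Total energy = mass * CV = 1956 * 18.5 = 36186.0 MJ
Useful energy = total * eta = 36186.0 * 0.36 = 13026.96 MJ
Convert to kWh: 13026.96 / 3.6
Useful energy = 3618.60 kWh

3618.60


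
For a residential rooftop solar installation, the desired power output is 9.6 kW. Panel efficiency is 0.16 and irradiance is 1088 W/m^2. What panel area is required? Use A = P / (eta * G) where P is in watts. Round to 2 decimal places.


Convert target power to watts: P = 9.6 * 1000 = 9600.0 W
Compute denominator: eta * G = 0.16 * 1088 = 174.08
Required area A = P / (eta * G) = 9600.0 / 174.08
A = 55.15 m^2

55.15


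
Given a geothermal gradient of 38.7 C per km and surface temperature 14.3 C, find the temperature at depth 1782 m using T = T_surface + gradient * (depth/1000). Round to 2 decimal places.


Convert depth to km: 1782 / 1000 = 1.782 km
Temperature increase = gradient * depth_km = 38.7 * 1.782 = 68.96 C
Temperature at depth = T_surface + delta_T = 14.3 + 68.96
T = 83.26 C

83.26


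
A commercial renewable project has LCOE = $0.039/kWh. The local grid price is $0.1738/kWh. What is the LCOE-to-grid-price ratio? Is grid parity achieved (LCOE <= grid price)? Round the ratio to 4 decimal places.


Compare LCOE to grid price:
  LCOE = $0.039/kWh, Grid price = $0.1738/kWh
  Ratio = LCOE / grid_price = 0.039 / 0.1738 = 0.2244
  Grid parity achieved (ratio <= 1)? yes

0.2244


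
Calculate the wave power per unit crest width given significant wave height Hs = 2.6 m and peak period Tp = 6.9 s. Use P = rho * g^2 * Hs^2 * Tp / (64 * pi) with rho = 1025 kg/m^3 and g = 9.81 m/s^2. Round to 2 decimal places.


Apply wave power formula:
  g^2 = 9.81^2 = 96.2361
  Hs^2 = 2.6^2 = 6.76
  Numerator = rho * g^2 * Hs^2 * Tp = 1025 * 96.2361 * 6.76 * 6.9 = 4601057.56
  Denominator = 64 * pi = 201.0619
  P = 4601057.56 / 201.0619 = 22883.78 W/m

22883.78


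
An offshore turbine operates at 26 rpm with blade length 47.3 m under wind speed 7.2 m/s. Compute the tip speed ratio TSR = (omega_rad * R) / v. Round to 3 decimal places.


Convert rotational speed to rad/s:
  omega = 26 * 2 * pi / 60 = 2.7227 rad/s
Compute tip speed:
  v_tip = omega * R = 2.7227 * 47.3 = 128.784 m/s
Tip speed ratio:
  TSR = v_tip / v_wind = 128.784 / 7.2 = 17.887

17.887


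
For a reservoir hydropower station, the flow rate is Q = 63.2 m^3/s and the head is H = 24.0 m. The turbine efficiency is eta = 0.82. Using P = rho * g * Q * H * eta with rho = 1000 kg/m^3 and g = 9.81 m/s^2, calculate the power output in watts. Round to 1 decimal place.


Apply the hydropower formula P = rho * g * Q * H * eta
rho * g = 1000 * 9.81 = 9810.0
P = 9810.0 * 63.2 * 24.0 * 0.82
P = 12201442.6 W

12201442.6


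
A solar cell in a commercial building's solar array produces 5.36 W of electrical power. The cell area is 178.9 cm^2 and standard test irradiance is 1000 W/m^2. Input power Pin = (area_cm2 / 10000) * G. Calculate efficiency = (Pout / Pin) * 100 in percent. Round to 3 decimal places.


First compute the input power:
  Pin = area_cm2 / 10000 * G = 178.9 / 10000 * 1000 = 17.89 W
Then compute efficiency:
  Efficiency = (Pout / Pin) * 100 = (5.36 / 17.89) * 100
  Efficiency = 29.961%

29.961


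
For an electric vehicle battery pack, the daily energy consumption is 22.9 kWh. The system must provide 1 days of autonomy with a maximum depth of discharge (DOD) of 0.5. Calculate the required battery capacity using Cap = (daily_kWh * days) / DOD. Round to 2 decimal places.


Total energy needed = daily * days = 22.9 * 1 = 22.9 kWh
Account for depth of discharge:
  Cap = total_energy / DOD = 22.9 / 0.5
  Cap = 45.80 kWh

45.80


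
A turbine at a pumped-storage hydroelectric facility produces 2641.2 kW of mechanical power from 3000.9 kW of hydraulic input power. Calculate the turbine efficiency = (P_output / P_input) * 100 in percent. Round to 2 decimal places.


Turbine efficiency = (output power / input power) * 100
eta = (2641.2 / 3000.9) * 100
eta = 88.01%

88.01


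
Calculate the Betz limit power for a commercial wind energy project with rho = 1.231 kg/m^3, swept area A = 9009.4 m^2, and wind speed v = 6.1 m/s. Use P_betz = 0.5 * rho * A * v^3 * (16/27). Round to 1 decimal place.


The Betz coefficient Cp_max = 16/27 = 0.5926
v^3 = 6.1^3 = 226.981
P_betz = 0.5 * rho * A * v^3 * Cp_max
P_betz = 0.5 * 1.231 * 9009.4 * 226.981 * 0.5926
P_betz = 745881.2 W

745881.2


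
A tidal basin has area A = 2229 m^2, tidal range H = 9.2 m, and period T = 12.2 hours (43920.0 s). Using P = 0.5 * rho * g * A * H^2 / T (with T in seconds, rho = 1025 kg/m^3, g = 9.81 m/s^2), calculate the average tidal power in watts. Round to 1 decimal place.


Convert period to seconds: T = 12.2 * 3600 = 43920.0 s
H^2 = 9.2^2 = 84.64
P = 0.5 * rho * g * A * H^2 / T
P = 0.5 * 1025 * 9.81 * 2229 * 84.64 / 43920.0
P = 21596.6 W

21596.6


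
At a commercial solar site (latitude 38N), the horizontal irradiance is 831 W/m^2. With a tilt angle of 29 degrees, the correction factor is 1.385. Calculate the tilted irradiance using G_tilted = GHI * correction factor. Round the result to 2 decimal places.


Identify the given values:
  GHI = 831 W/m^2, tilt correction factor = 1.385
Apply the formula G_tilted = GHI * factor:
  G_tilted = 831 * 1.385
  G_tilted = 1150.94 W/m^2

1150.94


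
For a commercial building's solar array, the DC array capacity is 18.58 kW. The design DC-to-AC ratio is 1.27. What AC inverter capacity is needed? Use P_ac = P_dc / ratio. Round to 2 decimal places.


The inverter AC capacity is determined by the DC/AC ratio.
Given: P_dc = 18.58 kW, DC/AC ratio = 1.27
P_ac = P_dc / ratio = 18.58 / 1.27
P_ac = 14.63 kW

14.63


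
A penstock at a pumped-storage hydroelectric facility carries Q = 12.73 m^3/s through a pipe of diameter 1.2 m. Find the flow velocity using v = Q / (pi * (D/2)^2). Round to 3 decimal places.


Compute pipe cross-sectional area:
  A = pi * (D/2)^2 = pi * (1.2/2)^2 = 1.131 m^2
Calculate velocity:
  v = Q / A = 12.73 / 1.131
  v = 11.256 m/s

11.256


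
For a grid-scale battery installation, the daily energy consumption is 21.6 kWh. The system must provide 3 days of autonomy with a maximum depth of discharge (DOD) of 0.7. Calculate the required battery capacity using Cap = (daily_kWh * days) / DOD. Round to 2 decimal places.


Total energy needed = daily * days = 21.6 * 3 = 64.8 kWh
Account for depth of discharge:
  Cap = total_energy / DOD = 64.8 / 0.7
  Cap = 92.57 kWh

92.57


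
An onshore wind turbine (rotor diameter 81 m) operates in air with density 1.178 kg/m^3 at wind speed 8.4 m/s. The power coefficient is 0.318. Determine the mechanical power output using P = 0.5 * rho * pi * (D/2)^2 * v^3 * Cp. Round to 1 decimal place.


Step 1 -- Compute swept area:
  A = pi * (D/2)^2 = pi * (81/2)^2 = 5153.0 m^2
Step 2 -- Apply wind power equation:
  P = 0.5 * rho * A * v^3 * Cp
  v^3 = 8.4^3 = 592.704
  P = 0.5 * 1.178 * 5153.0 * 592.704 * 0.318
  P = 572058.2 W

572058.2


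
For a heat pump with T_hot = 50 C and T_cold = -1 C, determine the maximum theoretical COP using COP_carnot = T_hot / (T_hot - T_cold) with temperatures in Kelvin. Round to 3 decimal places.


Convert to Kelvin:
  T_hot = 50 + 273.15 = 323.15 K
  T_cold = -1 + 273.15 = 272.15 K
Apply Carnot COP formula:
  COP = T_hot_K / (T_hot_K - T_cold_K) = 323.15 / 51.0
  COP = 6.336

6.336


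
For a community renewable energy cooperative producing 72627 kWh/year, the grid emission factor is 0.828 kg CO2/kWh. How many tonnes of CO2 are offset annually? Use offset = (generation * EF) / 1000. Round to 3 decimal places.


CO2 offset in kg = generation * emission_factor
CO2 offset = 72627 * 0.828 = 60135.16 kg
Convert to tonnes:
  CO2 offset = 60135.16 / 1000 = 60.135 tonnes

60.135


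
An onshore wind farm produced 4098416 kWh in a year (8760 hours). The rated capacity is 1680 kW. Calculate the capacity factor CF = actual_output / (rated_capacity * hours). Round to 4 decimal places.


Capacity factor = actual output / maximum possible output
Maximum possible = rated * hours = 1680 * 8760 = 14716800 kWh
CF = 4098416 / 14716800
CF = 0.2785

0.2785


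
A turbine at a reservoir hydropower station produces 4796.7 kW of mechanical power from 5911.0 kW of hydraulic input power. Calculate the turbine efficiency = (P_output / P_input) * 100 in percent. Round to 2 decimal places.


Turbine efficiency = (output power / input power) * 100
eta = (4796.7 / 5911.0) * 100
eta = 81.15%

81.15


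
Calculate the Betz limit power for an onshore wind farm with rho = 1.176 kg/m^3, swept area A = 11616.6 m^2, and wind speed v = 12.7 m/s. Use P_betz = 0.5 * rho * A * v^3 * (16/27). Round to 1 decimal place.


The Betz coefficient Cp_max = 16/27 = 0.5926
v^3 = 12.7^3 = 2048.383
P_betz = 0.5 * rho * A * v^3 * Cp_max
P_betz = 0.5 * 1.176 * 11616.6 * 2048.383 * 0.5926
P_betz = 8291321.3 W

8291321.3


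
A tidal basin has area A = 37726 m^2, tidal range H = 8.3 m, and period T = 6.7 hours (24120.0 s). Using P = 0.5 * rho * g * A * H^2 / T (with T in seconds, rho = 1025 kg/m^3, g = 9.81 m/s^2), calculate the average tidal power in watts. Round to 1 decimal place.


Convert period to seconds: T = 6.7 * 3600 = 24120.0 s
H^2 = 8.3^2 = 68.89
P = 0.5 * rho * g * A * H^2 / T
P = 0.5 * 1025 * 9.81 * 37726 * 68.89 / 24120.0
P = 541729.5 W

541729.5


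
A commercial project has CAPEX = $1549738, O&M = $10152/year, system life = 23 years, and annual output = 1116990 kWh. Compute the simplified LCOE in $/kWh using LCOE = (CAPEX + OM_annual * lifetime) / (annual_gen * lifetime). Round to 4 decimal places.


Total cost = CAPEX + OM * lifetime = 1549738 + 10152 * 23 = 1549738 + 233496 = 1783234
Total generation = annual * lifetime = 1116990 * 23 = 25690770 kWh
LCOE = 1783234 / 25690770
LCOE = 0.0694 $/kWh

0.0694


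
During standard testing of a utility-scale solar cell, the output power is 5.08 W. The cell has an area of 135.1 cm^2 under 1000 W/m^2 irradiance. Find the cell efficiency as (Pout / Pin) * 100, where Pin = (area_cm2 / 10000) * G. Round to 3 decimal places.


First compute the input power:
  Pin = area_cm2 / 10000 * G = 135.1 / 10000 * 1000 = 13.51 W
Then compute efficiency:
  Efficiency = (Pout / Pin) * 100 = (5.08 / 13.51) * 100
  Efficiency = 37.602%

37.602


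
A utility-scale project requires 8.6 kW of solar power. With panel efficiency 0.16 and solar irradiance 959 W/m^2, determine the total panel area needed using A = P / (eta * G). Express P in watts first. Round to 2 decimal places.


Convert target power to watts: P = 8.6 * 1000 = 8600.0 W
Compute denominator: eta * G = 0.16 * 959 = 153.44
Required area A = P / (eta * G) = 8600.0 / 153.44
A = 56.05 m^2

56.05


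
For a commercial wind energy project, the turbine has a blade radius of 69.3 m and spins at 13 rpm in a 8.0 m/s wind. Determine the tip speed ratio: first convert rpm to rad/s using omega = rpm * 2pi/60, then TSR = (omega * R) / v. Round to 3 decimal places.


Convert rotational speed to rad/s:
  omega = 13 * 2 * pi / 60 = 1.3614 rad/s
Compute tip speed:
  v_tip = omega * R = 1.3614 * 69.3 = 94.342 m/s
Tip speed ratio:
  TSR = v_tip / v_wind = 94.342 / 8.0 = 11.793

11.793


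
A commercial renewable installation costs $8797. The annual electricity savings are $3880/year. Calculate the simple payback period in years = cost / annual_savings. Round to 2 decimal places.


Simple payback period = initial cost / annual savings
Payback = 8797 / 3880
Payback = 2.27 years

2.27


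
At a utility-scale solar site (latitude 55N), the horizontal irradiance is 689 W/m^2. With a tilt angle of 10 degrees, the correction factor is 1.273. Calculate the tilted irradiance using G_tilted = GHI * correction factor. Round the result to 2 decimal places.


Identify the given values:
  GHI = 689 W/m^2, tilt correction factor = 1.273
Apply the formula G_tilted = GHI * factor:
  G_tilted = 689 * 1.273
  G_tilted = 877.10 W/m^2

877.10


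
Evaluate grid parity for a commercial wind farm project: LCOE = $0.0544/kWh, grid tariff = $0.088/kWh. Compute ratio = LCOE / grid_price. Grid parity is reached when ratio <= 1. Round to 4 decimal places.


Compare LCOE to grid price:
  LCOE = $0.0544/kWh, Grid price = $0.088/kWh
  Ratio = LCOE / grid_price = 0.0544 / 0.088 = 0.6182
  Grid parity achieved (ratio <= 1)? yes

0.6182


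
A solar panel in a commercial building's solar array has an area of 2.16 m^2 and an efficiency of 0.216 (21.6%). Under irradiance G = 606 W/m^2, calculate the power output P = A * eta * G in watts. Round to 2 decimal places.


Use the solar power formula P = A * eta * G.
Given: A = 2.16 m^2, eta = 0.216, G = 606 W/m^2
P = 2.16 * 0.216 * 606
P = 282.74 W

282.74


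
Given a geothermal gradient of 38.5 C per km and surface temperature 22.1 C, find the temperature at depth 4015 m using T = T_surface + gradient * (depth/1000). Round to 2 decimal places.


Convert depth to km: 4015 / 1000 = 4.015 km
Temperature increase = gradient * depth_km = 38.5 * 4.015 = 154.58 C
Temperature at depth = T_surface + delta_T = 22.1 + 154.58
T = 176.68 C

176.68


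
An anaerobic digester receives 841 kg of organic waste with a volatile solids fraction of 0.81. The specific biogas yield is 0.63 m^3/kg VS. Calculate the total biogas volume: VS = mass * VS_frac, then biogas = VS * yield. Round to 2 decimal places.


Compute volatile solids:
  VS = mass * VS_fraction = 841 * 0.81 = 681.21 kg
Calculate biogas volume:
  Biogas = VS * specific_yield = 681.21 * 0.63
  Biogas = 429.16 m^3

429.16


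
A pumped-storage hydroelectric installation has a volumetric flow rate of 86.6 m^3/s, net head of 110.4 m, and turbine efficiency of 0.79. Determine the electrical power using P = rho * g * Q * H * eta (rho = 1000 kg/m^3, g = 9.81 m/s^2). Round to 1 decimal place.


Apply the hydropower formula P = rho * g * Q * H * eta
rho * g = 1000 * 9.81 = 9810.0
P = 9810.0 * 86.6 * 110.4 * 0.79
P = 74094003.9 W

74094003.9


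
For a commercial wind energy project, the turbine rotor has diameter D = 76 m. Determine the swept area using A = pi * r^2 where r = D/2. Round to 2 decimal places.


Compute the rotor radius:
  r = D / 2 = 76 / 2 = 38.0 m
Calculate swept area:
  A = pi * r^2 = pi * 38.0^2
  A = 4536.46 m^2

4536.46


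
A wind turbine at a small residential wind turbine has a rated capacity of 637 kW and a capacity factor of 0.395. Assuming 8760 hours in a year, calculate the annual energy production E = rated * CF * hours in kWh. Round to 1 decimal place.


Annual energy = rated_kW * capacity_factor * hours_per_year
Given: P_rated = 637 kW, CF = 0.395, hours = 8760
E = 637 * 0.395 * 8760
E = 2204147.4 kWh

2204147.4


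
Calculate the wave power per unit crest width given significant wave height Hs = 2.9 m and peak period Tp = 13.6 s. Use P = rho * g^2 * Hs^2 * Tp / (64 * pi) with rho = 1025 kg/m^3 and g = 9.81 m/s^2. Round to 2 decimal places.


Apply wave power formula:
  g^2 = 9.81^2 = 96.2361
  Hs^2 = 2.9^2 = 8.41
  Numerator = rho * g^2 * Hs^2 * Tp = 1025 * 96.2361 * 8.41 * 13.6 = 11282277.68
  Denominator = 64 * pi = 201.0619
  P = 11282277.68 / 201.0619 = 56113.45 W/m

56113.45
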